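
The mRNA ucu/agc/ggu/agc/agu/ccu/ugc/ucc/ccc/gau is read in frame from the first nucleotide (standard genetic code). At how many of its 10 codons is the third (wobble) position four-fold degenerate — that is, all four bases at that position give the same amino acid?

Codon 1 UCU (Ser): third position 4-fold.
Codon 2 AGC (Ser): third position 2-fold.
Codon 3 GGU (Gly): third position 4-fold.
Codon 4 AGC (Ser): third position 2-fold.
Codon 5 AGU (Ser): third position 2-fold.
Codon 6 CCU (Pro): third position 4-fold.
Codon 7 UGC (Cys): third position 2-fold.
Codon 8 UCC (Ser): third position 4-fold.
Codon 9 CCC (Pro): third position 4-fold.
Codon 10 GAU (Asp): third position 2-fold.
Four-fold degenerate third positions: 5.

5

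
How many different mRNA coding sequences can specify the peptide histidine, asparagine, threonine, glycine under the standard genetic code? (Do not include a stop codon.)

His: 2 codons.
Asn: 2 codons.
Thr: 4 codons.
Gly: 4 codons.
2 × 2 × 4 × 4 = 64.

64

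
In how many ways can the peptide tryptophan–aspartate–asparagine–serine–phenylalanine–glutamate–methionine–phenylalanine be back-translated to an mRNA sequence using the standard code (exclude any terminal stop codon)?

Trp: 1 codon.
Asp: 2 codons.
Asn: 2 codons.
Ser: 6 codons.
Phe: 2 codons.
Glu: 2 codons.
Met: 1 codon.
Phe: 2 codons.
1 × 2 × 2 × 6 × 2 × 2 × 1 × 2 = 192.

192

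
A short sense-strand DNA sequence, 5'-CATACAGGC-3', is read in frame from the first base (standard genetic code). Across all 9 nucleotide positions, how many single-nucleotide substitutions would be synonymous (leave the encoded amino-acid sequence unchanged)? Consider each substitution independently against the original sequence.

Codon 1 (CAT, His): 1 synonymous substitution.
Codon 2 (ACA, Thr): 3 synonymous substitutions.
Codon 3 (GGC, Gly): 3 synonymous substitutions.
Total: 1 + 3 + 3 = 7.

7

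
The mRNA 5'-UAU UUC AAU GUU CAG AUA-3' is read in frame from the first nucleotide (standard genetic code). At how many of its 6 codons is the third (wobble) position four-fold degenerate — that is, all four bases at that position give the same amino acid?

1

Codon 1 UAU (Tyr): third position 2-fold.
Codon 2 UUC (Phe): third position 2-fold.
Codon 3 AAU (Asn): third position 2-fold.
Codon 4 GUU (Val): third position 4-fold.
Codon 5 CAG (Gln): third position 2-fold.
Codon 6 AUA (Ile): third position 3-fold.
Four-fold degenerate third positions: 1.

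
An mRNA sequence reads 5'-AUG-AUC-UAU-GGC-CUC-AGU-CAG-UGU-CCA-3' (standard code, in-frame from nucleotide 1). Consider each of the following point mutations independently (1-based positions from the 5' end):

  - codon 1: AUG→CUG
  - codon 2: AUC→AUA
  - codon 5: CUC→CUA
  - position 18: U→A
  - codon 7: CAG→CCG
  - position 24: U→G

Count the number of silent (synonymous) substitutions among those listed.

Codon 1: AUG (Met) → CUG (Leu) — missense.
Codon 2: AUC (Ile) → AUA (Ile) — synonymous.
Codon 5: CUC (Leu) → CUA (Leu) — synonymous.
Codon 6: AGU (Ser) → AGA (Arg) — missense.
Codon 7: CAG (Gln) → CCG (Pro) — missense.
Codon 8: UGU (Cys) → UGG (Trp) — missense.
Synonymous: 2 of 6.

2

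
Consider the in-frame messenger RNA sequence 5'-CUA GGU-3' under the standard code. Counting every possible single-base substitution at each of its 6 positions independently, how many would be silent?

7

Codon 1 (CUA, Leu): 4 synonymous substitutions.
Codon 2 (GGU, Gly): 3 synonymous substitutions.
Total: 4 + 3 = 7.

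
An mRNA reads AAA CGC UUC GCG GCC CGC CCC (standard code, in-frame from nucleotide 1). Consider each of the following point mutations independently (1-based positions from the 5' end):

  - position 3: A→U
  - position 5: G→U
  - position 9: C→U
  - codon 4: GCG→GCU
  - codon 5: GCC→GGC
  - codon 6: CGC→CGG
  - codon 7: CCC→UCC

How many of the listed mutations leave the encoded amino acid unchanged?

3

Codon 1: AAA (Lys) → AAU (Asn) — missense.
Codon 2: CGC (Arg) → CUC (Leu) — missense.
Codon 3: UUC (Phe) → UUU (Phe) — synonymous.
Codon 4: GCG (Ala) → GCU (Ala) — synonymous.
Codon 5: GCC (Ala) → GGC (Gly) — missense.
Codon 6: CGC (Arg) → CGG (Arg) — synonymous.
Codon 7: CCC (Pro) → UCC (Ser) — missense.
Synonymous: 3 of 7.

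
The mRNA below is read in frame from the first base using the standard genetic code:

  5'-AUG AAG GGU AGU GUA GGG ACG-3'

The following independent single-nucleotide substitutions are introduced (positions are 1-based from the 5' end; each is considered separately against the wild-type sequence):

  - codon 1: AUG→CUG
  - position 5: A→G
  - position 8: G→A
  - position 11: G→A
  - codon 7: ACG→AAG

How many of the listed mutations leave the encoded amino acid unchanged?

0

Codon 1: AUG (Met) → CUG (Leu) — missense.
Codon 2: AAG (Lys) → AGG (Arg) — missense.
Codon 3: GGU (Gly) → GAU (Asp) — missense.
Codon 4: AGU (Ser) → AAU (Asn) — missense.
Codon 7: ACG (Thr) → AAG (Lys) — missense.
Synonymous: 0 of 5.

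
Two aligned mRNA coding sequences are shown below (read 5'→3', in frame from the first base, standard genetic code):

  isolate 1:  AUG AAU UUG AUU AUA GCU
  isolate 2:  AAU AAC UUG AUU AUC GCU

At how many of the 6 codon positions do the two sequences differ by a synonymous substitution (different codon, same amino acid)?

Codon 1: AUG Met / AAU Asn — nonsynonymous.
Codon 2: AAU Asn / AAC Asn — synonymous.
Codon 3: UUG Leu / UUG Leu — identical.
Codon 4: AUU Ile / AUU Ile — identical.
Codon 5: AUA Ile / AUC Ile — synonymous.
Codon 6: GCU Ala / GCU Ala — identical.
Synonymous differences: 2.

2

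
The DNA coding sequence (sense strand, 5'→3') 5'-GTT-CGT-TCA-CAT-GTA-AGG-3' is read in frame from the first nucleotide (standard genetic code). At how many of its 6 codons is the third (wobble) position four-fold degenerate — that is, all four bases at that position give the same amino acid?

4

Codon 1 GTT (Val): third position 4-fold.
Codon 2 CGT (Arg): third position 4-fold.
Codon 3 TCA (Ser): third position 4-fold.
Codon 4 CAT (His): third position 2-fold.
Codon 5 GTA (Val): third position 4-fold.
Codon 6 AGG (Arg): third position 2-fold.
Four-fold degenerate third positions: 4.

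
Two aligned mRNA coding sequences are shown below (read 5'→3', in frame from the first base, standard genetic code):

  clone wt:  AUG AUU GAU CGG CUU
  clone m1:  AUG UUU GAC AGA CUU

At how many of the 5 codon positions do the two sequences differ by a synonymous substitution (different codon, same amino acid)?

2

Codon 1: AUG Met / AUG Met — identical.
Codon 2: AUU Ile / UUU Phe — nonsynonymous.
Codon 3: GAU Asp / GAC Asp — synonymous.
Codon 4: CGG Arg / AGA Arg — synonymous.
Codon 5: CUU Leu / CUU Leu — identical.
Synonymous differences: 2.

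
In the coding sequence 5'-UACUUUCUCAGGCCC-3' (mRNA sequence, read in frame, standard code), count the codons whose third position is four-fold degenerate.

Codon 1 UAC (Tyr): third position 2-fold.
Codon 2 UUU (Phe): third position 2-fold.
Codon 3 CUC (Leu): third position 4-fold.
Codon 4 AGG (Arg): third position 2-fold.
Codon 5 CCC (Pro): third position 4-fold.
Four-fold degenerate third positions: 2.

2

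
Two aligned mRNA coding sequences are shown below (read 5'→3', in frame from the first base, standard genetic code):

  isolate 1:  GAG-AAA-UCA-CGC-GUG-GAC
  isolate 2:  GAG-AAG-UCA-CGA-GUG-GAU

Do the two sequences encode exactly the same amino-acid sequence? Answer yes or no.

yes

Codon 1: GAG Glu / GAG Glu — identical.
Codon 2: AAA Lys / AAG Lys — synonymous.
Codon 3: UCA Ser / UCA Ser — identical.
Codon 4: CGC Arg / CGA Arg — synonymous.
Codon 5: GUG Val / GUG Val — identical.
Codon 6: GAC Asp / GAU Asp — synonymous.
Nonsynonymous differences: 0 → same protein.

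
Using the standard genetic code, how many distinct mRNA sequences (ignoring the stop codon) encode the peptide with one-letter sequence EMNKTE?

Glu: 2 codons.
Met: 1 codon.
Asn: 2 codons.
Lys: 2 codons.
Thr: 4 codons.
Glu: 2 codons.
2 × 1 × 2 × 2 × 4 × 2 = 64.

64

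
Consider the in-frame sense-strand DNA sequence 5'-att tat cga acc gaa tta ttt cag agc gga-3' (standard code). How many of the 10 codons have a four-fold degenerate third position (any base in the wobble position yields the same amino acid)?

3

Codon 1 ATT (Ile): third position 3-fold.
Codon 2 TAT (Tyr): third position 2-fold.
Codon 3 CGA (Arg): third position 4-fold.
Codon 4 ACC (Thr): third position 4-fold.
Codon 5 GAA (Glu): third position 2-fold.
Codon 6 TTA (Leu): third position 2-fold.
Codon 7 TTT (Phe): third position 2-fold.
Codon 8 CAG (Gln): third position 2-fold.
Codon 9 AGC (Ser): third position 2-fold.
Codon 10 GGA (Gly): third position 4-fold.
Four-fold degenerate third positions: 3.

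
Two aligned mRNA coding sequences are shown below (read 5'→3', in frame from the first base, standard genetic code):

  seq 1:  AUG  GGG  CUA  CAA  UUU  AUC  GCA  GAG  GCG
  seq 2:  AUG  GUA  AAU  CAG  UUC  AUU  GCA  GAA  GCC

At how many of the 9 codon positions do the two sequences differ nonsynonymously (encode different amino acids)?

2

Codon 1: AUG Met / AUG Met — identical.
Codon 2: GGG Gly / GUA Val — nonsynonymous.
Codon 3: CUA Leu / AAU Asn — nonsynonymous.
Codon 4: CAA Gln / CAG Gln — synonymous.
Codon 5: UUU Phe / UUC Phe — synonymous.
Codon 6: AUC Ile / AUU Ile — synonymous.
Codon 7: GCA Ala / GCA Ala — identical.
Codon 8: GAG Glu / GAA Glu — synonymous.
Codon 9: GCG Ala / GCC Ala — synonymous.
Nonsynonymous differences: 2.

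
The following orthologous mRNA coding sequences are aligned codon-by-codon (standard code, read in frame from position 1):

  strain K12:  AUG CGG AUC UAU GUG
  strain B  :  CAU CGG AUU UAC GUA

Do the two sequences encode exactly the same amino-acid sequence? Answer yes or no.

Codon 1: AUG Met / CAU His — nonsynonymous.
Codon 2: CGG Arg / CGG Arg — identical.
Codon 3: AUC Ile / AUU Ile — synonymous.
Codon 4: UAU Tyr / UAC Tyr — synonymous.
Codon 5: GUG Val / GUA Val — synonymous.
Nonsynonymous differences: 1 → different protein.

no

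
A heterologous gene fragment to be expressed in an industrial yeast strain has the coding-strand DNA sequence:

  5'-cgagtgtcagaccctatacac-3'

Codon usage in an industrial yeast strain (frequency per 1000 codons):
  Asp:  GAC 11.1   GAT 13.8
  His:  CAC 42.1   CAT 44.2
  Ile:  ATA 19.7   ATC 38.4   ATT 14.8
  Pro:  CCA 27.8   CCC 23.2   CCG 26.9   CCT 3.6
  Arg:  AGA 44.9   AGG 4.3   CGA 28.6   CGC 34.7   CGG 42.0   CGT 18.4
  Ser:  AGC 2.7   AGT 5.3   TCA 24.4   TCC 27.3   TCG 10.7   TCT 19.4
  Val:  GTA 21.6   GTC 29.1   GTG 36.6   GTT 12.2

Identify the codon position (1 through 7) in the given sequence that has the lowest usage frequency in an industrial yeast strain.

Codon 1 CGA (Arg): 28.6 per 1000.
Codon 2 GTG (Val): 36.6 per 1000.
Codon 3 TCA (Ser): 24.4 per 1000.
Codon 4 GAC (Asp): 11.1 per 1000.
Codon 5 CCT (Pro): 3.6 per 1000.
Codon 6 ATA (Ile): 19.7 per 1000.
Codon 7 CAC (His): 42.1 per 1000.
Lowest frequency is 3.6 at codon 5.

5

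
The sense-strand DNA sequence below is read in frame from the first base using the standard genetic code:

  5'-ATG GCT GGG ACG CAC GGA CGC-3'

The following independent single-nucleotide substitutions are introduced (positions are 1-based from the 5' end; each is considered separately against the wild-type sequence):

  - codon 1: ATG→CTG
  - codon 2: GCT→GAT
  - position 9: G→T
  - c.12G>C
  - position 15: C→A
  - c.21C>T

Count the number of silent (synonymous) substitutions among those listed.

Codon 1: ATG (Met) → CTG (Leu) — missense.
Codon 2: GCT (Ala) → GAT (Asp) — missense.
Codon 3: GGG (Gly) → GGT (Gly) — synonymous.
Codon 4: ACG (Thr) → ACC (Thr) — synonymous.
Codon 5: CAC (His) → CAA (Gln) — missense.
Codon 7: CGC (Arg) → CGT (Arg) — synonymous.
Synonymous: 3 of 6.

3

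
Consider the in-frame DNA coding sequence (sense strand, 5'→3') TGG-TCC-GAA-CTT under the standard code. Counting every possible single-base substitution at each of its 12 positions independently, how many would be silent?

Codon 1 (TGG, Trp): 0 synonymous substitutions.
Codon 2 (TCC, Ser): 3 synonymous substitutions.
Codon 3 (GAA, Glu): 1 synonymous substitution.
Codon 4 (CTT, Leu): 3 synonymous substitutions.
Total: 0 + 3 + 1 + 3 = 7.

7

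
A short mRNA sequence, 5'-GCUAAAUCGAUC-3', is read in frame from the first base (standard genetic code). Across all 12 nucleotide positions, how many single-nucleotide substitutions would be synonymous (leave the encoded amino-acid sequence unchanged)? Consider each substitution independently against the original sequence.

9

Codon 1 (GCU, Ala): 3 synonymous substitutions.
Codon 2 (AAA, Lys): 1 synonymous substitution.
Codon 3 (UCG, Ser): 3 synonymous substitutions.
Codon 4 (AUC, Ile): 2 synonymous substitutions.
Total: 3 + 1 + 3 + 2 = 9.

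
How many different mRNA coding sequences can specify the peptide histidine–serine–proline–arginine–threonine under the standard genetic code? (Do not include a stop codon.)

1152

His: 2 codons.
Ser: 6 codons.
Pro: 4 codons.
Arg: 6 codons.
Thr: 4 codons.
2 × 6 × 4 × 6 × 4 = 1152.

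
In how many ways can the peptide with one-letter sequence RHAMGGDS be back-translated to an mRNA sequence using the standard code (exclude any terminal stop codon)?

Arg: 6 codons.
His: 2 codons.
Ala: 4 codons.
Met: 1 codon.
Gly: 4 codons.
Gly: 4 codons.
Asp: 2 codons.
Ser: 6 codons.
6 × 2 × 4 × 1 × 4 × 4 × 2 × 6 = 9216.

9216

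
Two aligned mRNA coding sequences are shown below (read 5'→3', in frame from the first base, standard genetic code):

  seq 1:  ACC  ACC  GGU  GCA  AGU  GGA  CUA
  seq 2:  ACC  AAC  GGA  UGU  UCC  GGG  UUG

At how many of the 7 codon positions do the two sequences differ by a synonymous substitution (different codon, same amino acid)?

Codon 1: ACC Thr / ACC Thr — identical.
Codon 2: ACC Thr / AAC Asn — nonsynonymous.
Codon 3: GGU Gly / GGA Gly — synonymous.
Codon 4: GCA Ala / UGU Cys — nonsynonymous.
Codon 5: AGU Ser / UCC Ser — synonymous.
Codon 6: GGA Gly / GGG Gly — synonymous.
Codon 7: CUA Leu / UUG Leu — synonymous.
Synonymous differences: 4.

4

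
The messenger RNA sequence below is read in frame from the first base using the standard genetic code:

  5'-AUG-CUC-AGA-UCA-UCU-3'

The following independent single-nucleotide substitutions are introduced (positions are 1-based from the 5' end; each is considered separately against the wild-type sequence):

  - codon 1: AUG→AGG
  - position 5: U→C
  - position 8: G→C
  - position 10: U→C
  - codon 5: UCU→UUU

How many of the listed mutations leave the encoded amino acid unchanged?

0

Codon 1: AUG (Met) → AGG (Arg) — missense.
Codon 2: CUC (Leu) → CCC (Pro) — missense.
Codon 3: AGA (Arg) → ACA (Thr) — missense.
Codon 4: UCA (Ser) → CCA (Pro) — missense.
Codon 5: UCU (Ser) → UUU (Phe) — missense.
Synonymous: 0 of 5.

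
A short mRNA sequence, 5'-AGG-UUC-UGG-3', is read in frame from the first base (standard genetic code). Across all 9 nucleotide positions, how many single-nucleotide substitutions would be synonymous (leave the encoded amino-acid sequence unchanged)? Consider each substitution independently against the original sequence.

Codon 1 (AGG, Arg): 2 synonymous substitutions.
Codon 2 (UUC, Phe): 1 synonymous substitution.
Codon 3 (UGG, Trp): 0 synonymous substitutions.
Total: 2 + 1 + 0 = 3.

3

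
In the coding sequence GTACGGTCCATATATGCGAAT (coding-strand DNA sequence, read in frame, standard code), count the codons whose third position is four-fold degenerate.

4

Codon 1 GTA (Val): third position 4-fold.
Codon 2 CGG (Arg): third position 4-fold.
Codon 3 TCC (Ser): third position 4-fold.
Codon 4 ATA (Ile): third position 3-fold.
Codon 5 TAT (Tyr): third position 2-fold.
Codon 6 GCG (Ala): third position 4-fold.
Codon 7 AAT (Asn): third position 2-fold.
Four-fold degenerate third positions: 4.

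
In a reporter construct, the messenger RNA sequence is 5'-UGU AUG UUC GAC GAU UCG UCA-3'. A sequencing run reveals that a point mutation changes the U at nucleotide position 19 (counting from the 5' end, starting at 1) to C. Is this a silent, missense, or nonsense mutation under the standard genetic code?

Position 19 falls in codon 7: UCA → Ser.
After the substitution the codon is CCA → Pro.
Ser ≠ Pro, so this is a missense mutation.

missense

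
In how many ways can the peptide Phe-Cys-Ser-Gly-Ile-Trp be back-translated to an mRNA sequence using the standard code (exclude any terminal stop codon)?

Phe: 2 codons.
Cys: 2 codons.
Ser: 6 codons.
Gly: 4 codons.
Ile: 3 codons.
Trp: 1 codon.
2 × 2 × 6 × 4 × 3 × 1 = 288.

288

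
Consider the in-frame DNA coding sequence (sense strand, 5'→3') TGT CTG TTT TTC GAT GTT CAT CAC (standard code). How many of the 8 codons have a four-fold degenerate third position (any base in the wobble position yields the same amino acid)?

2

Codon 1 TGT (Cys): third position 2-fold.
Codon 2 CTG (Leu): third position 4-fold.
Codon 3 TTT (Phe): third position 2-fold.
Codon 4 TTC (Phe): third position 2-fold.
Codon 5 GAT (Asp): third position 2-fold.
Codon 6 GTT (Val): third position 4-fold.
Codon 7 CAT (His): third position 2-fold.
Codon 8 CAC (His): third position 2-fold.
Four-fold degenerate third positions: 2.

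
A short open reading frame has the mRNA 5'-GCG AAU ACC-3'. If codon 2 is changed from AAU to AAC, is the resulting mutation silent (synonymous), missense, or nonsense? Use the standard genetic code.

Position 6 falls in codon 2: AAU → Asn.
After the substitution the codon is AAC → Asn.
Both encode Asn, so the change is synonymous.

silent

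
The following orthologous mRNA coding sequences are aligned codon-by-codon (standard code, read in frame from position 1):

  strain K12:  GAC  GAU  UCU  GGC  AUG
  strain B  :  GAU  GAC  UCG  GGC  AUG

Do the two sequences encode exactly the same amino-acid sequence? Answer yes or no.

Codon 1: GAC Asp / GAU Asp — synonymous.
Codon 2: GAU Asp / GAC Asp — synonymous.
Codon 3: UCU Ser / UCG Ser — synonymous.
Codon 4: GGC Gly / GGC Gly — identical.
Codon 5: AUG Met / AUG Met — identical.
Nonsynonymous differences: 0 → same protein.

yes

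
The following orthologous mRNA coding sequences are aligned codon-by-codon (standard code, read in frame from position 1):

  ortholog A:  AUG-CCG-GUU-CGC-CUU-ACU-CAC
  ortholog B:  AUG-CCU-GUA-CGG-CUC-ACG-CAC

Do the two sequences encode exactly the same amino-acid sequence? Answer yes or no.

yes

Codon 1: AUG Met / AUG Met — identical.
Codon 2: CCG Pro / CCU Pro — synonymous.
Codon 3: GUU Val / GUA Val — synonymous.
Codon 4: CGC Arg / CGG Arg — synonymous.
Codon 5: CUU Leu / CUC Leu — synonymous.
Codon 6: ACU Thr / ACG Thr — synonymous.
Codon 7: CAC His / CAC His — identical.
Nonsynonymous differences: 0 → same protein.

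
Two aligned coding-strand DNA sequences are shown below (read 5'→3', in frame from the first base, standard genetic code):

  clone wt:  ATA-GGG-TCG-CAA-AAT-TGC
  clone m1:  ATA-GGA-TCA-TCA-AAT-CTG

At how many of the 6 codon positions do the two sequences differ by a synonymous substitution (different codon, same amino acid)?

2

Codon 1: ATA Ile / ATA Ile — identical.
Codon 2: GGG Gly / GGA Gly — synonymous.
Codon 3: TCG Ser / TCA Ser — synonymous.
Codon 4: CAA Gln / TCA Ser — nonsynonymous.
Codon 5: AAT Asn / AAT Asn — identical.
Codon 6: TGC Cys / CTG Leu — nonsynonymous.
Synonymous differences: 2.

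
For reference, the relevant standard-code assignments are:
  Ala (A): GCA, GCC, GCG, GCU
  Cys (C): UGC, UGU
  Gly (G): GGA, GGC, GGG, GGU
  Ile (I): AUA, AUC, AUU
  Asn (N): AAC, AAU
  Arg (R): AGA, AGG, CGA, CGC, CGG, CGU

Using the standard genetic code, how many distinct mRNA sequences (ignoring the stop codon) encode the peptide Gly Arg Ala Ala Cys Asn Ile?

Gly: 4 codons.
Arg: 6 codons.
Ala: 4 codons.
Ala: 4 codons.
Cys: 2 codons.
Asn: 2 codons.
Ile: 3 codons.
4 × 6 × 4 × 4 × 2 × 2 × 3 = 4608.

4608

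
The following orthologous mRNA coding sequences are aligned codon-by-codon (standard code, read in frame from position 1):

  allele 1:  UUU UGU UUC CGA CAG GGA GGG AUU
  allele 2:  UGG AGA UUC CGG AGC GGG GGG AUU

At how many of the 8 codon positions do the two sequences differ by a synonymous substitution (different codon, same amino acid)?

Codon 1: UUU Phe / UGG Trp — nonsynonymous.
Codon 2: UGU Cys / AGA Arg — nonsynonymous.
Codon 3: UUC Phe / UUC Phe — identical.
Codon 4: CGA Arg / CGG Arg — synonymous.
Codon 5: CAG Gln / AGC Ser — nonsynonymous.
Codon 6: GGA Gly / GGG Gly — synonymous.
Codon 7: GGG Gly / GGG Gly — identical.
Codon 8: AUU Ile / AUU Ile — identical.
Synonymous differences: 2.

2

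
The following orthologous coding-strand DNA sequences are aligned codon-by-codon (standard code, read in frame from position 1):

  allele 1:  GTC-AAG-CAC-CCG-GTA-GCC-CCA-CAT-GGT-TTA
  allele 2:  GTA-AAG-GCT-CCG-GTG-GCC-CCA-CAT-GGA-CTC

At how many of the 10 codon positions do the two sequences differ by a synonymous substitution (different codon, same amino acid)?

4

Codon 1: GTC Val / GTA Val — synonymous.
Codon 2: AAG Lys / AAG Lys — identical.
Codon 3: CAC His / GCT Ala — nonsynonymous.
Codon 4: CCG Pro / CCG Pro — identical.
Codon 5: GTA Val / GTG Val — synonymous.
Codon 6: GCC Ala / GCC Ala — identical.
Codon 7: CCA Pro / CCA Pro — identical.
Codon 8: CAT His / CAT His — identical.
Codon 9: GGT Gly / GGA Gly — synonymous.
Codon 10: TTA Leu / CTC Leu — synonymous.
Synonymous differences: 4.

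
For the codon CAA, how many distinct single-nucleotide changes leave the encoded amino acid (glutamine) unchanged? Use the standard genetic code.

Position 1: none → 0 synonymous.
Position 2: none → 0 synonymous.
Position 3: CAG → 1 synonymous.
Total: 0 + 0 + 1 = 1.

1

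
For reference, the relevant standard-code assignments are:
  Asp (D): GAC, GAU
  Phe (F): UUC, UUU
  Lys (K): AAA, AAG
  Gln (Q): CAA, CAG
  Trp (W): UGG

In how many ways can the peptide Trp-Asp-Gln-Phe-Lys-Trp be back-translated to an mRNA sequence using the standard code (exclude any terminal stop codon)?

16

Trp: 1 codon.
Asp: 2 codons.
Gln: 2 codons.
Phe: 2 codons.
Lys: 2 codons.
Trp: 1 codon.
1 × 2 × 2 × 2 × 2 × 1 = 16.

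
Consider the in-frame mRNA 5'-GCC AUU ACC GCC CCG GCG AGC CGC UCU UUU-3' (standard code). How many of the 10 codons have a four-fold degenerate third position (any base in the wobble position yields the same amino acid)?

Codon 1 GCC (Ala): third position 4-fold.
Codon 2 AUU (Ile): third position 3-fold.
Codon 3 ACC (Thr): third position 4-fold.
Codon 4 GCC (Ala): third position 4-fold.
Codon 5 CCG (Pro): third position 4-fold.
Codon 6 GCG (Ala): third position 4-fold.
Codon 7 AGC (Ser): third position 2-fold.
Codon 8 CGC (Arg): third position 4-fold.
Codon 9 UCU (Ser): third position 4-fold.
Codon 10 UUU (Phe): third position 2-fold.
Four-fold degenerate third positions: 7.

7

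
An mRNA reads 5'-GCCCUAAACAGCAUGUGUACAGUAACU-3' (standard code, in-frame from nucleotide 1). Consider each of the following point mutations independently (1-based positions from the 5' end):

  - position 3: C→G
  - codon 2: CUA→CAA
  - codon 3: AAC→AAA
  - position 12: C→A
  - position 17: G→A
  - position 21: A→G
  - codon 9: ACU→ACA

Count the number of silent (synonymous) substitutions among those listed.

3

Codon 1: GCC (Ala) → GCG (Ala) — synonymous.
Codon 2: CUA (Leu) → CAA (Gln) — missense.
Codon 3: AAC (Asn) → AAA (Lys) — missense.
Codon 4: AGC (Ser) → AGA (Arg) — missense.
Codon 6: UGU (Cys) → UAU (Tyr) — missense.
Codon 7: ACA (Thr) → ACG (Thr) — synonymous.
Codon 9: ACU (Thr) → ACA (Thr) — synonymous.
Synonymous: 3 of 7.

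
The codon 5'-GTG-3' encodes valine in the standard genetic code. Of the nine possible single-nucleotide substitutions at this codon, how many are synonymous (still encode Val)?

Position 1: none → 0 synonymous.
Position 2: none → 0 synonymous.
Position 3: GTT, GTC, GTA → 3 synonymous.
Total: 0 + 0 + 3 = 3.

3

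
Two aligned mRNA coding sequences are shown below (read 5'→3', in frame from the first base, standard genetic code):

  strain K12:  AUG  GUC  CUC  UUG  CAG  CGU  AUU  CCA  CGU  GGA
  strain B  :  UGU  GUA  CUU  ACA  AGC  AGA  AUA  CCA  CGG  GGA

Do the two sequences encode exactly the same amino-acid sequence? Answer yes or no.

no

Codon 1: AUG Met / UGU Cys — nonsynonymous.
Codon 2: GUC Val / GUA Val — synonymous.
Codon 3: CUC Leu / CUU Leu — synonymous.
Codon 4: UUG Leu / ACA Thr — nonsynonymous.
Codon 5: CAG Gln / AGC Ser — nonsynonymous.
Codon 6: CGU Arg / AGA Arg — synonymous.
Codon 7: AUU Ile / AUA Ile — synonymous.
Codon 8: CCA Pro / CCA Pro — identical.
Codon 9: CGU Arg / CGG Arg — synonymous.
Codon 10: GGA Gly / GGA Gly — identical.
Nonsynonymous differences: 3 → different protein.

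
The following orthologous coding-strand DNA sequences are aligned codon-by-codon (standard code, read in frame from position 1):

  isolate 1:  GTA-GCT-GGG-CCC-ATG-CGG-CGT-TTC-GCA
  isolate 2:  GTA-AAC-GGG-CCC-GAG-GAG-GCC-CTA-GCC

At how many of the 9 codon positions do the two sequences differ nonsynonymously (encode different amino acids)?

Codon 1: GTA Val / GTA Val — identical.
Codon 2: GCT Ala / AAC Asn — nonsynonymous.
Codon 3: GGG Gly / GGG Gly — identical.
Codon 4: CCC Pro / CCC Pro — identical.
Codon 5: ATG Met / GAG Glu — nonsynonymous.
Codon 6: CGG Arg / GAG Glu — nonsynonymous.
Codon 7: CGT Arg / GCC Ala — nonsynonymous.
Codon 8: TTC Phe / CTA Leu — nonsynonymous.
Codon 9: GCA Ala / GCC Ala — synonymous.
Nonsynonymous differences: 5.

5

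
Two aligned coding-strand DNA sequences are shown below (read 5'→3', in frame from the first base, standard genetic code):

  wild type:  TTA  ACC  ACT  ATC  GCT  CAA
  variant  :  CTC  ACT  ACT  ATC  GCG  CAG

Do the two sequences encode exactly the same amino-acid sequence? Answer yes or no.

yes

Codon 1: TTA Leu / CTC Leu — synonymous.
Codon 2: ACC Thr / ACT Thr — synonymous.
Codon 3: ACT Thr / ACT Thr — identical.
Codon 4: ATC Ile / ATC Ile — identical.
Codon 5: GCT Ala / GCG Ala — synonymous.
Codon 6: CAA Gln / CAG Gln — synonymous.
Nonsynonymous differences: 0 → same protein.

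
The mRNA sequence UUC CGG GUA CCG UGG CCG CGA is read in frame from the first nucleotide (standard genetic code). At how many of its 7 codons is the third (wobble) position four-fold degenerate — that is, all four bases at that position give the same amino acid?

5

Codon 1 UUC (Phe): third position 2-fold.
Codon 2 CGG (Arg): third position 4-fold.
Codon 3 GUA (Val): third position 4-fold.
Codon 4 CCG (Pro): third position 4-fold.
Codon 5 UGG (Trp): third position 1-fold.
Codon 6 CCG (Pro): third position 4-fold.
Codon 7 CGA (Arg): third position 4-fold.
Four-fold degenerate third positions: 5.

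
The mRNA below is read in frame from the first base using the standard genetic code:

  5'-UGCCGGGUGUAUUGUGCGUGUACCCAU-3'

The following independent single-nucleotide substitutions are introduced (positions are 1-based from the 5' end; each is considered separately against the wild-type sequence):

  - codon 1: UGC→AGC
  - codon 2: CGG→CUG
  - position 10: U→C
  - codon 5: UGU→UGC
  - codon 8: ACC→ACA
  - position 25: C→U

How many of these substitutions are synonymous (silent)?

2

Codon 1: UGC (Cys) → AGC (Ser) — missense.
Codon 2: CGG (Arg) → CUG (Leu) — missense.
Codon 4: UAU (Tyr) → CAU (His) — missense.
Codon 5: UGU (Cys) → UGC (Cys) — synonymous.
Codon 8: ACC (Thr) → ACA (Thr) — synonymous.
Codon 9: CAU (His) → UAU (Tyr) — missense.
Synonymous: 2 of 6.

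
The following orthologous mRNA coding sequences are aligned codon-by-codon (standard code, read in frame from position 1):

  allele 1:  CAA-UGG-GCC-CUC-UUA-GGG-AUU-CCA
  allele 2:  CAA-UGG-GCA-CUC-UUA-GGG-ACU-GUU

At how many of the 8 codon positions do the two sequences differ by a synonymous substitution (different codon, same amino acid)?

Codon 1: CAA Gln / CAA Gln — identical.
Codon 2: UGG Trp / UGG Trp — identical.
Codon 3: GCC Ala / GCA Ala — synonymous.
Codon 4: CUC Leu / CUC Leu — identical.
Codon 5: UUA Leu / UUA Leu — identical.
Codon 6: GGG Gly / GGG Gly — identical.
Codon 7: AUU Ile / ACU Thr — nonsynonymous.
Codon 8: CCA Pro / GUU Val — nonsynonymous.
Synonymous differences: 1.

1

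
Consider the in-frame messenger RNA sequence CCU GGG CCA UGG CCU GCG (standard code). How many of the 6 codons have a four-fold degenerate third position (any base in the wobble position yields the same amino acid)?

Codon 1 CCU (Pro): third position 4-fold.
Codon 2 GGG (Gly): third position 4-fold.
Codon 3 CCA (Pro): third position 4-fold.
Codon 4 UGG (Trp): third position 1-fold.
Codon 5 CCU (Pro): third position 4-fold.
Codon 6 GCG (Ala): third position 4-fold.
Four-fold degenerate third positions: 5.

5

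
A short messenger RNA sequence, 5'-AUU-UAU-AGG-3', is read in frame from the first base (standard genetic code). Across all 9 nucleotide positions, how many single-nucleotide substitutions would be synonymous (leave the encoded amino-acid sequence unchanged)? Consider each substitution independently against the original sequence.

5

Codon 1 (AUU, Ile): 2 synonymous substitutions.
Codon 2 (UAU, Tyr): 1 synonymous substitution.
Codon 3 (AGG, Arg): 2 synonymous substitutions.
Total: 2 + 1 + 2 = 5.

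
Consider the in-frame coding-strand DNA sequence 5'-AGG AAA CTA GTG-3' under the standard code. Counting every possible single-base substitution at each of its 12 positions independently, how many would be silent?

Codon 1 (AGG, Arg): 2 synonymous substitutions.
Codon 2 (AAA, Lys): 1 synonymous substitution.
Codon 3 (CTA, Leu): 4 synonymous substitutions.
Codon 4 (GTG, Val): 3 synonymous substitutions.
Total: 2 + 1 + 4 + 3 = 10.

10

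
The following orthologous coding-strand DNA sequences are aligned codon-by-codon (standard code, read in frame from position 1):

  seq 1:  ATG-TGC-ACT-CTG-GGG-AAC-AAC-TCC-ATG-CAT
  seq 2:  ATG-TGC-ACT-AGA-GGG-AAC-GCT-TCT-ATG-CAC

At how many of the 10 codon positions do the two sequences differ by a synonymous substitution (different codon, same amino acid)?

Codon 1: ATG Met / ATG Met — identical.
Codon 2: TGC Cys / TGC Cys — identical.
Codon 3: ACT Thr / ACT Thr — identical.
Codon 4: CTG Leu / AGA Arg — nonsynonymous.
Codon 5: GGG Gly / GGG Gly — identical.
Codon 6: AAC Asn / AAC Asn — identical.
Codon 7: AAC Asn / GCT Ala — nonsynonymous.
Codon 8: TCC Ser / TCT Ser — synonymous.
Codon 9: ATG Met / ATG Met — identical.
Codon 10: CAT His / CAC His — synonymous.
Synonymous differences: 2.

2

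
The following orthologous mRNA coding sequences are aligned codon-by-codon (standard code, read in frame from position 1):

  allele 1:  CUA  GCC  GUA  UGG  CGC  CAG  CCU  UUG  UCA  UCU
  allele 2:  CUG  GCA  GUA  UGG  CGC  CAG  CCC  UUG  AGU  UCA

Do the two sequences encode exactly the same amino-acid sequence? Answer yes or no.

Codon 1: CUA Leu / CUG Leu — synonymous.
Codon 2: GCC Ala / GCA Ala — synonymous.
Codon 3: GUA Val / GUA Val — identical.
Codon 4: UGG Trp / UGG Trp — identical.
Codon 5: CGC Arg / CGC Arg — identical.
Codon 6: CAG Gln / CAG Gln — identical.
Codon 7: CCU Pro / CCC Pro — synonymous.
Codon 8: UUG Leu / UUG Leu — identical.
Codon 9: UCA Ser / AGU Ser — synonymous.
Codon 10: UCU Ser / UCA Ser — synonymous.
Nonsynonymous differences: 0 → same protein.

yes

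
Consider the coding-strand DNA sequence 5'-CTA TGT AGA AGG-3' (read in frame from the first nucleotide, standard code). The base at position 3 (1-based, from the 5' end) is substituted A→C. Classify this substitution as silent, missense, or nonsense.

silent

Position 3 falls in codon 1: CTA → Leu.
After the substitution the codon is CTC → Leu.
Both encode Leu, so the change is synonymous.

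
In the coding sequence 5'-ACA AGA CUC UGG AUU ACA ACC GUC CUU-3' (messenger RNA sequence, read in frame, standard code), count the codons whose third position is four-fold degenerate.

6

Codon 1 ACA (Thr): third position 4-fold.
Codon 2 AGA (Arg): third position 2-fold.
Codon 3 CUC (Leu): third position 4-fold.
Codon 4 UGG (Trp): third position 1-fold.
Codon 5 AUU (Ile): third position 3-fold.
Codon 6 ACA (Thr): third position 4-fold.
Codon 7 ACC (Thr): third position 4-fold.
Codon 8 GUC (Val): third position 4-fold.
Codon 9 CUU (Leu): third position 4-fold.
Four-fold degenerate third positions: 6.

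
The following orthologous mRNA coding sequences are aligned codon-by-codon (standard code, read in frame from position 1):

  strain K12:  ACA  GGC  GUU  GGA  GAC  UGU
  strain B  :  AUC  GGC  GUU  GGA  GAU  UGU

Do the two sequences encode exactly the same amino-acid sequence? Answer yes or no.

Codon 1: ACA Thr / AUC Ile — nonsynonymous.
Codon 2: GGC Gly / GGC Gly — identical.
Codon 3: GUU Val / GUU Val — identical.
Codon 4: GGA Gly / GGA Gly — identical.
Codon 5: GAC Asp / GAU Asp — synonymous.
Codon 6: UGU Cys / UGU Cys — identical.
Nonsynonymous differences: 1 → different protein.

no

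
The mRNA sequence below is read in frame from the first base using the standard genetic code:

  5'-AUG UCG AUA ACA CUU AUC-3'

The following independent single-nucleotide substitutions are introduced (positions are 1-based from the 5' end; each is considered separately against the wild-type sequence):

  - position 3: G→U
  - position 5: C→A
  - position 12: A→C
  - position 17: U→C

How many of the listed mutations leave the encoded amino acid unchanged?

Codon 1: AUG (Met) → AUU (Ile) — missense.
Codon 2: UCG (Ser) → UAG (Stop) — nonsense.
Codon 4: ACA (Thr) → ACC (Thr) — synonymous.
Codon 6: AUC (Ile) → ACC (Thr) — missense.
Synonymous: 1 of 4.

1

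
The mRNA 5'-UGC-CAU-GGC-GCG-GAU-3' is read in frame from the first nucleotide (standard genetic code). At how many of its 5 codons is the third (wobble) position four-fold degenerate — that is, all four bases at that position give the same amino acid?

Codon 1 UGC (Cys): third position 2-fold.
Codon 2 CAU (His): third position 2-fold.
Codon 3 GGC (Gly): third position 4-fold.
Codon 4 GCG (Ala): third position 4-fold.
Codon 5 GAU (Asp): third position 2-fold.
Four-fold degenerate third positions: 2.

2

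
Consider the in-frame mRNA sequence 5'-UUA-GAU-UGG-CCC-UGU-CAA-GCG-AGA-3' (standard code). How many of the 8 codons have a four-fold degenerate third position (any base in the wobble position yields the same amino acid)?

2

Codon 1 UUA (Leu): third position 2-fold.
Codon 2 GAU (Asp): third position 2-fold.
Codon 3 UGG (Trp): third position 1-fold.
Codon 4 CCC (Pro): third position 4-fold.
Codon 5 UGU (Cys): third position 2-fold.
Codon 6 CAA (Gln): third position 2-fold.
Codon 7 GCG (Ala): third position 4-fold.
Codon 8 AGA (Arg): third position 2-fold.
Four-fold degenerate third positions: 2.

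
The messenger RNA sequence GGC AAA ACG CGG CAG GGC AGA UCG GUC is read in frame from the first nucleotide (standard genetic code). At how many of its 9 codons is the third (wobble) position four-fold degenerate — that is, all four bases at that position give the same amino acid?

Codon 1 GGC (Gly): third position 4-fold.
Codon 2 AAA (Lys): third position 2-fold.
Codon 3 ACG (Thr): third position 4-fold.
Codon 4 CGG (Arg): third position 4-fold.
Codon 5 CAG (Gln): third position 2-fold.
Codon 6 GGC (Gly): third position 4-fold.
Codon 7 AGA (Arg): third position 2-fold.
Codon 8 UCG (Ser): third position 4-fold.
Codon 9 GUC (Val): third position 4-fold.
Four-fold degenerate third positions: 6.

6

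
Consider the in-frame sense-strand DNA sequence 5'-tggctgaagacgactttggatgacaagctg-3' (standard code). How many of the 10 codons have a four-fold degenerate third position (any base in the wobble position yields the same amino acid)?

4

Codon 1 TGG (Trp): third position 1-fold.
Codon 2 CTG (Leu): third position 4-fold.
Codon 3 AAG (Lys): third position 2-fold.
Codon 4 ACG (Thr): third position 4-fold.
Codon 5 ACT (Thr): third position 4-fold.
Codon 6 TTG (Leu): third position 2-fold.
Codon 7 GAT (Asp): third position 2-fold.
Codon 8 GAC (Asp): third position 2-fold.
Codon 9 AAG (Lys): third position 2-fold.
Codon 10 CTG (Leu): third position 4-fold.
Four-fold degenerate third positions: 4.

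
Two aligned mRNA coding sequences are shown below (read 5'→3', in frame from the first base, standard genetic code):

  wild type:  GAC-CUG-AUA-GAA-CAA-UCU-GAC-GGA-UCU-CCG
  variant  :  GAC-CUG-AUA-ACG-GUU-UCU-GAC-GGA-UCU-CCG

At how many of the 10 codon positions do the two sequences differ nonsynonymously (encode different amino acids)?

Codon 1: GAC Asp / GAC Asp — identical.
Codon 2: CUG Leu / CUG Leu — identical.
Codon 3: AUA Ile / AUA Ile — identical.
Codon 4: GAA Glu / ACG Thr — nonsynonymous.
Codon 5: CAA Gln / GUU Val — nonsynonymous.
Codon 6: UCU Ser / UCU Ser — identical.
Codon 7: GAC Asp / GAC Asp — identical.
Codon 8: GGA Gly / GGA Gly — identical.
Codon 9: UCU Ser / UCU Ser — identical.
Codon 10: CCG Pro / CCG Pro — identical.
Nonsynonymous differences: 2.

2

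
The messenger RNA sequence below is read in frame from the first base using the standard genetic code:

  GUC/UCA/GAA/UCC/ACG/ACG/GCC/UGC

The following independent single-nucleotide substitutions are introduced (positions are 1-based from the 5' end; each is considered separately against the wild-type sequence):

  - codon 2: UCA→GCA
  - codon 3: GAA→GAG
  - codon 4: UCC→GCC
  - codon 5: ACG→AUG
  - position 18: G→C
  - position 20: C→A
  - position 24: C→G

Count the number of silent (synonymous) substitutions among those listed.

2

Codon 2: UCA (Ser) → GCA (Ala) — missense.
Codon 3: GAA (Glu) → GAG (Glu) — synonymous.
Codon 4: UCC (Ser) → GCC (Ala) — missense.
Codon 5: ACG (Thr) → AUG (Met) — missense.
Codon 6: ACG (Thr) → ACC (Thr) — synonymous.
Codon 7: GCC (Ala) → GAC (Asp) — missense.
Codon 8: UGC (Cys) → UGG (Trp) — missense.
Synonymous: 2 of 7.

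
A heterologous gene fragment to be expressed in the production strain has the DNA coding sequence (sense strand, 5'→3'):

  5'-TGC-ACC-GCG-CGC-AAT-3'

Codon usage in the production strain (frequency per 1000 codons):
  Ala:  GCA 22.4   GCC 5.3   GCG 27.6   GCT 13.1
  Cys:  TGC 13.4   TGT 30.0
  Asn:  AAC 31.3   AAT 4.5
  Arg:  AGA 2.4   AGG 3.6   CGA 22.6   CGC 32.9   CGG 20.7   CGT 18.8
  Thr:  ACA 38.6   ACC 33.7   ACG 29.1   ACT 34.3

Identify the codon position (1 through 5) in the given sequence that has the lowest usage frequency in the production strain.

Codon 1 TGC (Cys): 13.4 per 1000.
Codon 2 ACC (Thr): 33.7 per 1000.
Codon 3 GCG (Ala): 27.6 per 1000.
Codon 4 CGC (Arg): 32.9 per 1000.
Codon 5 AAT (Asn): 4.5 per 1000.
Lowest frequency is 4.5 at codon 5.

5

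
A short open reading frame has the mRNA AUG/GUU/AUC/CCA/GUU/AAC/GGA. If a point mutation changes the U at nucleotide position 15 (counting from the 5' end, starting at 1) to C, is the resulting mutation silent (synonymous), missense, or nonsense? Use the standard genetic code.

silent

Position 15 falls in codon 5: GUU → Val.
After the substitution the codon is GUC → Val.
Both encode Val, so the change is synonymous.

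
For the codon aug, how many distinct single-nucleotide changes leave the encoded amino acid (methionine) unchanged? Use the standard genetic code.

Position 1: none → 0 synonymous.
Position 2: none → 0 synonymous.
Position 3: none → 0 synonymous.
Total: 0 + 0 + 0 = 0.

0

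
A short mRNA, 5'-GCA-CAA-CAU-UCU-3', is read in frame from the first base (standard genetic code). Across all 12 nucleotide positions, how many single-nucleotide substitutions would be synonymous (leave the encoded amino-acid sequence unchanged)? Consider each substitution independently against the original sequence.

Codon 1 (GCA, Ala): 3 synonymous substitutions.
Codon 2 (CAA, Gln): 1 synonymous substitution.
Codon 3 (CAU, His): 1 synonymous substitution.
Codon 4 (UCU, Ser): 3 synonymous substitutions.
Total: 3 + 1 + 1 + 3 = 8.

8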